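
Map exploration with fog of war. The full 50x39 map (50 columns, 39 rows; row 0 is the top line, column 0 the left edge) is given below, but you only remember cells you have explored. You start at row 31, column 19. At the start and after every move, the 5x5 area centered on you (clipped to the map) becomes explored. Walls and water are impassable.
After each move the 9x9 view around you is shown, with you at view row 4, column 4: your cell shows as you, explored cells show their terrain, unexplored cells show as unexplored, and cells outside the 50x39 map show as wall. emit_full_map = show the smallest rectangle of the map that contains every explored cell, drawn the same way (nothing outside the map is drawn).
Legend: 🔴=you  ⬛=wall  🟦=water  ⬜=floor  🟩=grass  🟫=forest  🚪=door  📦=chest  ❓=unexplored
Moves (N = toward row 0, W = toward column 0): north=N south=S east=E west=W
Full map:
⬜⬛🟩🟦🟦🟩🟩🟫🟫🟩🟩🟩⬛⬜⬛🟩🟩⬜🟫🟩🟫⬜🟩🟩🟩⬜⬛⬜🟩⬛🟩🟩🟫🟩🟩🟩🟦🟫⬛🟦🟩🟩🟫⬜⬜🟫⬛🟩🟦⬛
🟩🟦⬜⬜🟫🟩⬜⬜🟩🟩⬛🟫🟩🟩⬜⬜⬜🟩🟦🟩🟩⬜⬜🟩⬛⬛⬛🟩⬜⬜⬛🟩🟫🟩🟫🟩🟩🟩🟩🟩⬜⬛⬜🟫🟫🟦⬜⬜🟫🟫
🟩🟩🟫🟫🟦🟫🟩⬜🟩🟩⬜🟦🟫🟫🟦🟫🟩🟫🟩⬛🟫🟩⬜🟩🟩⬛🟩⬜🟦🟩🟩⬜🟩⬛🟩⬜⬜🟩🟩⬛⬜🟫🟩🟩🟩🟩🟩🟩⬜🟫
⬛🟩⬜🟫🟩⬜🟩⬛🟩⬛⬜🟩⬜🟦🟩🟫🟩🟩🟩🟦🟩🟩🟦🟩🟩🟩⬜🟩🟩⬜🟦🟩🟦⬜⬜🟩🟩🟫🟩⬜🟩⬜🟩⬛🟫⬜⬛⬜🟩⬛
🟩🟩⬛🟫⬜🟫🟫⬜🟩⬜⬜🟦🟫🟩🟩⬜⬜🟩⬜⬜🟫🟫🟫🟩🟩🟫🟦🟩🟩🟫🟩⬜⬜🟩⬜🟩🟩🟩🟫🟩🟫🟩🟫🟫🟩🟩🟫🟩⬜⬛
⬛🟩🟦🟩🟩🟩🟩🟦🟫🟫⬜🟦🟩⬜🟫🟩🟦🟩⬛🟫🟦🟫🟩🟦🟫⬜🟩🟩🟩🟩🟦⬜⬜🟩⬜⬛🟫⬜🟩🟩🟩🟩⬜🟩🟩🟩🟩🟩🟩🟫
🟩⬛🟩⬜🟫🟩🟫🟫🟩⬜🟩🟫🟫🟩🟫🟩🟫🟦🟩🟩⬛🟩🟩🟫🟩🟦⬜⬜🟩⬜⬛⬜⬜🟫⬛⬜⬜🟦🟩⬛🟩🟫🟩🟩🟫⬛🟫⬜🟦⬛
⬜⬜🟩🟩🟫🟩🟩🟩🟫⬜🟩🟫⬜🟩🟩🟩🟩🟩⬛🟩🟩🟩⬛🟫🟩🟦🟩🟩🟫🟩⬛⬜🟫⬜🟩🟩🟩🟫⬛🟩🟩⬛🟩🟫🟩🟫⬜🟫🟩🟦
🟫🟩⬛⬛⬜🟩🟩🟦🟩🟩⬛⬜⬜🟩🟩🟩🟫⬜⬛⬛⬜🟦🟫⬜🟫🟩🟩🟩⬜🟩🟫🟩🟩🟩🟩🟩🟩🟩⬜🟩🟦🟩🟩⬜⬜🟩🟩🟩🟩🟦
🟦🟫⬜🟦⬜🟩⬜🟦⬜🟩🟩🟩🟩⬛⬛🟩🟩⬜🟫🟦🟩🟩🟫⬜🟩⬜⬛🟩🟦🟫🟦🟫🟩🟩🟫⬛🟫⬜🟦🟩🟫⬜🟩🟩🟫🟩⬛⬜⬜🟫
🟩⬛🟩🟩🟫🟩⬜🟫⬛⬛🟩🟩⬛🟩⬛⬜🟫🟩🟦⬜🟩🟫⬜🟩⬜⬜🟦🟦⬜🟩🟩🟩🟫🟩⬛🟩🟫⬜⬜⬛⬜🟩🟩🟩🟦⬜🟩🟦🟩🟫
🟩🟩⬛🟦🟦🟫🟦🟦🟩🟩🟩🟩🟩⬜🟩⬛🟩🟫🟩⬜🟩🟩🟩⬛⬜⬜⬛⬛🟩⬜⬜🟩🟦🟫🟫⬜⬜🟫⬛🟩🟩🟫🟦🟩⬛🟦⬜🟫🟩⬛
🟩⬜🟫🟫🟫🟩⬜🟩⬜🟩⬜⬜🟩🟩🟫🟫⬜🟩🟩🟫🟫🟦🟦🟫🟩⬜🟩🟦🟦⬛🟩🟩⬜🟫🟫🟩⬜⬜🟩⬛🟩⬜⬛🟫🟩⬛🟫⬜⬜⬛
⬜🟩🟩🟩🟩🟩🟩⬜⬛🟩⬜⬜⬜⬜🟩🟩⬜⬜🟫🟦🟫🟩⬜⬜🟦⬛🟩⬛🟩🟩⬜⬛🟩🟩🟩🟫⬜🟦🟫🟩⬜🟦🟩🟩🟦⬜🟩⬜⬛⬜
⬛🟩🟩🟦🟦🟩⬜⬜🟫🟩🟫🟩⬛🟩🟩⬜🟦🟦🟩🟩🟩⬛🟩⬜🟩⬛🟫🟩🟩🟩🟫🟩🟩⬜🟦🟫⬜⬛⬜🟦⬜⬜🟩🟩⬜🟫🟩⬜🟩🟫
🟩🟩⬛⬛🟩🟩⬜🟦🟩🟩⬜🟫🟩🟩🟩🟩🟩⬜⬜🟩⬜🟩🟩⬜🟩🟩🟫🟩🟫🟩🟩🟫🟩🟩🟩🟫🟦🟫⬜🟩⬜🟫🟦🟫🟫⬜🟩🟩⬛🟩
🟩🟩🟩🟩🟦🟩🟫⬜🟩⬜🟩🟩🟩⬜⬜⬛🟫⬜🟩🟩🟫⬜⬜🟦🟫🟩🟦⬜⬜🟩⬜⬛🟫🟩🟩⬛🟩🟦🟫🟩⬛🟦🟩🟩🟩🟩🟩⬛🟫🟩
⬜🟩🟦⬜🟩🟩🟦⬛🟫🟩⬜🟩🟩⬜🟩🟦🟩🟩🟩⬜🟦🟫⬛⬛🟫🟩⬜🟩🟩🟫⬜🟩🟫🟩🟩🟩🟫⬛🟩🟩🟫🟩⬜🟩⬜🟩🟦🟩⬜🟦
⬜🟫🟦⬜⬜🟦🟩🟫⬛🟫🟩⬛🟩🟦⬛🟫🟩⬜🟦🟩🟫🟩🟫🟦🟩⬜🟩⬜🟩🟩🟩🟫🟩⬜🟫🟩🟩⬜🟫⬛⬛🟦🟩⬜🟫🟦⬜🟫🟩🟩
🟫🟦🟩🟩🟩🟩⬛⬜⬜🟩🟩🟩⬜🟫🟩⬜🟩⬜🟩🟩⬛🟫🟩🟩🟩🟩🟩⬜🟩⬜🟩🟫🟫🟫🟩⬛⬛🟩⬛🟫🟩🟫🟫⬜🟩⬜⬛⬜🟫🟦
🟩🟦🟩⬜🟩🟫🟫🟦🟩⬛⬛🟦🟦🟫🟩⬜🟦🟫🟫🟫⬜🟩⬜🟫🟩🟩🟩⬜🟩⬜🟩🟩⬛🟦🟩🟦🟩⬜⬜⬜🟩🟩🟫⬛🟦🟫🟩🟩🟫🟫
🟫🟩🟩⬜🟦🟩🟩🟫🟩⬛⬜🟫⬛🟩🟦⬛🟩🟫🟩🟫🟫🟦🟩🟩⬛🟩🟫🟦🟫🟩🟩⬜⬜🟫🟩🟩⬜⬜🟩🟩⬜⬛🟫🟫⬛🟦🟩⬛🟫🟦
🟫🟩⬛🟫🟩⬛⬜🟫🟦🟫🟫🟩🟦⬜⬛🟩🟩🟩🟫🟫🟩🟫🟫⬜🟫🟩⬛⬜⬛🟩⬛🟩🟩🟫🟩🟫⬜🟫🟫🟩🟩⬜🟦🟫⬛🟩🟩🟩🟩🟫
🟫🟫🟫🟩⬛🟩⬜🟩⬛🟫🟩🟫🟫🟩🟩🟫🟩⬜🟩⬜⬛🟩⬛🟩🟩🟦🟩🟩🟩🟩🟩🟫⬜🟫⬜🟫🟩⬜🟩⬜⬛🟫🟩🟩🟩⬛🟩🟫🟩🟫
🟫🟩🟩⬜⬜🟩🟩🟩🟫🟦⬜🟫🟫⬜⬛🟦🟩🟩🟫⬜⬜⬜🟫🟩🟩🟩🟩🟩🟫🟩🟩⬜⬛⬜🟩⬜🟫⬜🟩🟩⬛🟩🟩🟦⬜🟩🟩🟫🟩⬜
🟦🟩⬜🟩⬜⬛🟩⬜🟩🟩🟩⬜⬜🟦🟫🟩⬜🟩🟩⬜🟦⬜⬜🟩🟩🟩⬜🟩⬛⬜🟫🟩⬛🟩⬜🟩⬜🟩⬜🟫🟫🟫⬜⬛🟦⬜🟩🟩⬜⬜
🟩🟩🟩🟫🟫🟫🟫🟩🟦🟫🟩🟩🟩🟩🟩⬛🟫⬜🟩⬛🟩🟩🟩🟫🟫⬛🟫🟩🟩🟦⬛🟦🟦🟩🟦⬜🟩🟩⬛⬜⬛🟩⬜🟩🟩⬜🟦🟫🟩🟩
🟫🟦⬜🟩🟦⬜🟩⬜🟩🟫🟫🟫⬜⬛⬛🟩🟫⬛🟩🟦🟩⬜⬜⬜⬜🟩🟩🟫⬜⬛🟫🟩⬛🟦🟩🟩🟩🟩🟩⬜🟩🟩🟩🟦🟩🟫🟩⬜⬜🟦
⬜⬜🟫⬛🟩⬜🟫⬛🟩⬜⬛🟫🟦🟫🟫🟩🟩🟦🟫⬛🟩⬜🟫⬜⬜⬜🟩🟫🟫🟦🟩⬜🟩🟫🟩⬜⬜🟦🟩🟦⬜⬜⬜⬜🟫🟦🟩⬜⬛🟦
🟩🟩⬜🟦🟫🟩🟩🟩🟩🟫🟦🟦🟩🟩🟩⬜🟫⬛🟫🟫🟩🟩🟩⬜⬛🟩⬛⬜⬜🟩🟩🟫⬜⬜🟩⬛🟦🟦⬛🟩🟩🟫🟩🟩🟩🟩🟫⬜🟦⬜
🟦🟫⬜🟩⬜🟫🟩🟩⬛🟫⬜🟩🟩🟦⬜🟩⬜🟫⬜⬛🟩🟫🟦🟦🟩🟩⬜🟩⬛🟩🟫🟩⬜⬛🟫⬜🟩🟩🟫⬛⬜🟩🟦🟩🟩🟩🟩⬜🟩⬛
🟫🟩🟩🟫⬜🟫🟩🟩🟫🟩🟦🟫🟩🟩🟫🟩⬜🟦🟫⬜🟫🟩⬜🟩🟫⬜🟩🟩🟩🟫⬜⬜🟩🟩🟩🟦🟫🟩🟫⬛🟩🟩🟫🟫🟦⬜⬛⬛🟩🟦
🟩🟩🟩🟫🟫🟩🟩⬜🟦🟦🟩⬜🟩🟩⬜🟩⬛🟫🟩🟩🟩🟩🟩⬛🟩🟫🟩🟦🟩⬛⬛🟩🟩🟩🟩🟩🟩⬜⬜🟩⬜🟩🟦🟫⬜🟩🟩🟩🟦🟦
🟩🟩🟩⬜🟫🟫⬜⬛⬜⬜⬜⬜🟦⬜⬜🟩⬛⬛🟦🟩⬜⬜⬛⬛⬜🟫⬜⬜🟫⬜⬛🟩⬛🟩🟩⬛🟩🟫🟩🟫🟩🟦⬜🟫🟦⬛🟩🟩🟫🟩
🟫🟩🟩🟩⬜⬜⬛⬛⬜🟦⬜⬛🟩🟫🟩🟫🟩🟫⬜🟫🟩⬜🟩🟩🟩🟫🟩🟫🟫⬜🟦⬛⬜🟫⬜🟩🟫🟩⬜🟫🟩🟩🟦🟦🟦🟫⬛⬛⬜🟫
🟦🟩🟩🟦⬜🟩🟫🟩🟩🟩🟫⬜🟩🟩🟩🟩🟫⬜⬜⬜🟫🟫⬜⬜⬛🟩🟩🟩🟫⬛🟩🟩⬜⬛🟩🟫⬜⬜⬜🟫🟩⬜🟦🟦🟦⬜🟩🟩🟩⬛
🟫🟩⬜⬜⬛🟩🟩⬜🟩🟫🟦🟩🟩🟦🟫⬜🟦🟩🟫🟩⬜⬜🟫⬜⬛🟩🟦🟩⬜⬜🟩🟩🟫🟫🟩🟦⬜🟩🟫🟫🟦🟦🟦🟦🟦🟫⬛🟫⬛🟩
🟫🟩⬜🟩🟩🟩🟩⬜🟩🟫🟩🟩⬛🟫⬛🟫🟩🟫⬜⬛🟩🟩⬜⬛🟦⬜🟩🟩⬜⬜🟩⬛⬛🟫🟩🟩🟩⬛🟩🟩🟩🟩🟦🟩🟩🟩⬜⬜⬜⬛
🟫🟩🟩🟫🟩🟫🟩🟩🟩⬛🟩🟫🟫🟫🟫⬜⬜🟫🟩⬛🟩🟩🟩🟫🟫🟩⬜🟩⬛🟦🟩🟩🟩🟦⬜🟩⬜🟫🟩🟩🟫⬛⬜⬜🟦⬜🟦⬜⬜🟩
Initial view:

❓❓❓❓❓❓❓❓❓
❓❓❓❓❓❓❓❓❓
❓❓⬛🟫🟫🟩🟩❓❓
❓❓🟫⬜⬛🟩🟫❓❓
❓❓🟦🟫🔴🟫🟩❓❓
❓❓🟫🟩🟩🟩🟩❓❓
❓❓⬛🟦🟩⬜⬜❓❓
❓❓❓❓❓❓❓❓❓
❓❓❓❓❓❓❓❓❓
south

❓❓❓❓❓❓❓❓❓
❓❓⬛🟫🟫🟩🟩❓❓
❓❓🟫⬜⬛🟩🟫❓❓
❓❓🟦🟫⬜🟫🟩❓❓
❓❓🟫🟩🔴🟩🟩❓❓
❓❓⬛🟦🟩⬜⬜❓❓
❓❓🟫⬜🟫🟩⬜❓❓
❓❓❓❓❓❓❓❓❓
❓❓❓❓❓❓❓❓❓

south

❓❓⬛🟫🟫🟩🟩❓❓
❓❓🟫⬜⬛🟩🟫❓❓
❓❓🟦🟫⬜🟫🟩❓❓
❓❓🟫🟩🟩🟩🟩❓❓
❓❓⬛🟦🔴⬜⬜❓❓
❓❓🟫⬜🟫🟩⬜❓❓
❓❓⬜⬜⬜🟫🟫❓❓
❓❓❓❓❓❓❓❓❓
❓❓❓❓❓❓❓❓❓

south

❓❓🟫⬜⬛🟩🟫❓❓
❓❓🟦🟫⬜🟫🟩❓❓
❓❓🟫🟩🟩🟩🟩❓❓
❓❓⬛🟦🟩⬜⬜❓❓
❓❓🟫⬜🔴🟩⬜❓❓
❓❓⬜⬜⬜🟫🟫❓❓
❓❓🟩🟫🟩⬜⬜❓❓
❓❓❓❓❓❓❓❓❓
❓❓❓❓❓❓❓❓❓

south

❓❓🟦🟫⬜🟫🟩❓❓
❓❓🟫🟩🟩🟩🟩❓❓
❓❓⬛🟦🟩⬜⬜❓❓
❓❓🟫⬜🟫🟩⬜❓❓
❓❓⬜⬜🔴🟫🟫❓❓
❓❓🟩🟫🟩⬜⬜❓❓
❓❓🟫⬜⬛🟩🟩❓❓
❓❓❓❓❓❓❓❓❓
⬛⬛⬛⬛⬛⬛⬛⬛⬛

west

❓❓❓🟦🟫⬜🟫🟩❓
❓❓❓🟫🟩🟩🟩🟩❓
❓❓⬛⬛🟦🟩⬜⬜❓
❓❓🟩🟫⬜🟫🟩⬜❓
❓❓🟫⬜🔴⬜🟫🟫❓
❓❓🟦🟩🟫🟩⬜⬜❓
❓❓🟩🟫⬜⬛🟩🟩❓
❓❓❓❓❓❓❓❓❓
⬛⬛⬛⬛⬛⬛⬛⬛⬛

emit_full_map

❓⬛🟫🟫🟩🟩
❓🟫⬜⬛🟩🟫
❓🟦🟫⬜🟫🟩
❓🟫🟩🟩🟩🟩
⬛⬛🟦🟩⬜⬜
🟩🟫⬜🟫🟩⬜
🟫⬜🔴⬜🟫🟫
🟦🟩🟫🟩⬜⬜
🟩🟫⬜⬛🟩🟩

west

❓❓❓❓🟦🟫⬜🟫🟩
❓❓❓❓🟫🟩🟩🟩🟩
❓❓🟩⬛⬛🟦🟩⬜⬜
❓❓🟫🟩🟫⬜🟫🟩⬜
❓❓🟩🟫🔴⬜⬜🟫🟫
❓❓⬜🟦🟩🟫🟩⬜⬜
❓❓🟫🟩🟫⬜⬛🟩🟩
❓❓❓❓❓❓❓❓❓
⬛⬛⬛⬛⬛⬛⬛⬛⬛

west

❓❓❓❓❓🟦🟫⬜🟫
❓❓❓❓❓🟫🟩🟩🟩
❓❓⬜🟩⬛⬛🟦🟩⬜
❓❓🟩🟫🟩🟫⬜🟫🟩
❓❓🟩🟩🔴⬜⬜⬜🟫
❓❓🟫⬜🟦🟩🟫🟩⬜
❓❓⬛🟫🟩🟫⬜⬛🟩
❓❓❓❓❓❓❓❓❓
⬛⬛⬛⬛⬛⬛⬛⬛⬛

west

❓❓❓❓❓❓🟦🟫⬜
❓❓❓❓❓❓🟫🟩🟩
❓❓⬜⬜🟩⬛⬛🟦🟩
❓❓🟫🟩🟫🟩🟫⬜🟫
❓❓🟩🟩🔴🟫⬜⬜⬜
❓❓🟦🟫⬜🟦🟩🟫🟩
❓❓🟫⬛🟫🟩🟫⬜⬛
❓❓❓❓❓❓❓❓❓
⬛⬛⬛⬛⬛⬛⬛⬛⬛

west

❓❓❓❓❓❓❓🟦🟫
❓❓❓❓❓❓❓🟫🟩
❓❓🟦⬜⬜🟩⬛⬛🟦
❓❓🟩🟫🟩🟫🟩🟫⬜
❓❓🟩🟩🔴🟩🟫⬜⬜
❓❓🟩🟦🟫⬜🟦🟩🟫
❓❓⬛🟫⬛🟫🟩🟫⬜
❓❓❓❓❓❓❓❓❓
⬛⬛⬛⬛⬛⬛⬛⬛⬛

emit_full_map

❓❓❓❓❓⬛🟫🟫🟩🟩
❓❓❓❓❓🟫⬜⬛🟩🟫
❓❓❓❓❓🟦🟫⬜🟫🟩
❓❓❓❓❓🟫🟩🟩🟩🟩
🟦⬜⬜🟩⬛⬛🟦🟩⬜⬜
🟩🟫🟩🟫🟩🟫⬜🟫🟩⬜
🟩🟩🔴🟩🟫⬜⬜⬜🟫🟫
🟩🟦🟫⬜🟦🟩🟫🟩⬜⬜
⬛🟫⬛🟫🟩🟫⬜⬛🟩🟩

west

❓❓❓❓❓❓❓❓🟦
❓❓❓❓❓❓❓❓🟫
❓❓⬜🟦⬜⬜🟩⬛⬛
❓❓⬛🟩🟫🟩🟫🟩🟫
❓❓⬜🟩🔴🟩🟩🟫⬜
❓❓🟩🟩🟦🟫⬜🟦🟩
❓❓🟩⬛🟫⬛🟫🟩🟫
❓❓❓❓❓❓❓❓❓
⬛⬛⬛⬛⬛⬛⬛⬛⬛

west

❓❓❓❓❓❓❓❓❓
❓❓❓❓❓❓❓❓❓
❓❓⬜⬜🟦⬜⬜🟩⬛
❓❓⬜⬛🟩🟫🟩🟫🟩
❓❓🟫⬜🔴🟩🟩🟩🟫
❓❓🟦🟩🟩🟦🟫⬜🟦
❓❓🟩🟩⬛🟫⬛🟫🟩
❓❓❓❓❓❓❓❓❓
⬛⬛⬛⬛⬛⬛⬛⬛⬛

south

❓❓❓❓❓❓❓❓❓
❓❓⬜⬜🟦⬜⬜🟩⬛
❓❓⬜⬛🟩🟫🟩🟫🟩
❓❓🟫⬜🟩🟩🟩🟩🟫
❓❓🟦🟩🔴🟦🟫⬜🟦
❓❓🟩🟩⬛🟫⬛🟫🟩
❓❓🟩🟫🟫🟫🟫❓❓
⬛⬛⬛⬛⬛⬛⬛⬛⬛
⬛⬛⬛⬛⬛⬛⬛⬛⬛

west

❓❓❓❓❓❓❓❓❓
❓❓❓⬜⬜🟦⬜⬜🟩
❓❓🟦⬜⬛🟩🟫🟩🟫
❓❓🟩🟫⬜🟩🟩🟩🟩
❓❓🟫🟦🔴🟩🟦🟫⬜
❓❓🟫🟩🟩⬛🟫⬛🟫
❓❓⬛🟩🟫🟫🟫🟫❓
⬛⬛⬛⬛⬛⬛⬛⬛⬛
⬛⬛⬛⬛⬛⬛⬛⬛⬛

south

❓❓❓⬜⬜🟦⬜⬜🟩
❓❓🟦⬜⬛🟩🟫🟩🟫
❓❓🟩🟫⬜🟩🟩🟩🟩
❓❓🟫🟦🟩🟩🟦🟫⬜
❓❓🟫🟩🔴⬛🟫⬛🟫
❓❓⬛🟩🟫🟫🟫🟫❓
⬛⬛⬛⬛⬛⬛⬛⬛⬛
⬛⬛⬛⬛⬛⬛⬛⬛⬛
⬛⬛⬛⬛⬛⬛⬛⬛⬛

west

❓❓❓❓⬜⬜🟦⬜⬜
❓❓❓🟦⬜⬛🟩🟫🟩
❓❓🟩🟩🟫⬜🟩🟩🟩
❓❓🟩🟫🟦🟩🟩🟦🟫
❓❓🟩🟫🔴🟩⬛🟫⬛
❓❓🟩⬛🟩🟫🟫🟫🟫
⬛⬛⬛⬛⬛⬛⬛⬛⬛
⬛⬛⬛⬛⬛⬛⬛⬛⬛
⬛⬛⬛⬛⬛⬛⬛⬛⬛

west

❓❓❓❓❓⬜⬜🟦⬜
❓❓❓❓🟦⬜⬛🟩🟫
❓❓🟩🟩🟩🟫⬜🟩🟩
❓❓⬜🟩🟫🟦🟩🟩🟦
❓❓⬜🟩🔴🟩🟩⬛🟫
❓❓🟩🟩⬛🟩🟫🟫🟫
⬛⬛⬛⬛⬛⬛⬛⬛⬛
⬛⬛⬛⬛⬛⬛⬛⬛⬛
⬛⬛⬛⬛⬛⬛⬛⬛⬛

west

❓❓❓❓❓❓⬜⬜🟦
❓❓❓❓❓🟦⬜⬛🟩
❓❓🟫🟩🟩🟩🟫⬜🟩
❓❓🟩⬜🟩🟫🟦🟩🟩
❓❓🟩⬜🔴🟫🟩🟩⬛
❓❓🟩🟩🟩⬛🟩🟫🟫
⬛⬛⬛⬛⬛⬛⬛⬛⬛
⬛⬛⬛⬛⬛⬛⬛⬛⬛
⬛⬛⬛⬛⬛⬛⬛⬛⬛

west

❓❓❓❓❓❓❓⬜⬜
❓❓❓❓❓❓🟦⬜⬛
❓❓🟩🟫🟩🟩🟩🟫⬜
❓❓🟩🟩⬜🟩🟫🟦🟩
❓❓🟩🟩🔴🟩🟫🟩🟩
❓❓🟫🟩🟩🟩⬛🟩🟫
⬛⬛⬛⬛⬛⬛⬛⬛⬛
⬛⬛⬛⬛⬛⬛⬛⬛⬛
⬛⬛⬛⬛⬛⬛⬛⬛⬛

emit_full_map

❓❓❓❓❓❓❓❓❓❓❓❓⬛🟫🟫🟩🟩
❓❓❓❓❓❓❓❓❓❓❓❓🟫⬜⬛🟩🟫
❓❓❓❓❓❓❓❓❓❓❓❓🟦🟫⬜🟫🟩
❓❓❓❓❓❓❓❓❓❓❓❓🟫🟩🟩🟩🟩
❓❓❓❓❓⬜⬜🟦⬜⬜🟩⬛⬛🟦🟩⬜⬜
❓❓❓❓🟦⬜⬛🟩🟫🟩🟫🟩🟫⬜🟫🟩⬜
🟩🟫🟩🟩🟩🟫⬜🟩🟩🟩🟩🟫⬜⬜⬜🟫🟫
🟩🟩⬜🟩🟫🟦🟩🟩🟦🟫⬜🟦🟩🟫🟩⬜⬜
🟩🟩🔴🟩🟫🟩🟩⬛🟫⬛🟫🟩🟫⬜⬛🟩🟩
🟫🟩🟩🟩⬛🟩🟫🟫🟫🟫❓❓❓❓❓❓❓

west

❓❓❓❓❓❓❓❓⬜
❓❓❓❓❓❓❓🟦⬜
❓❓⬜🟩🟫🟩🟩🟩🟫
❓❓⬛🟩🟩⬜🟩🟫🟦
❓❓🟩🟩🔴⬜🟩🟫🟩
❓❓🟩🟫🟩🟩🟩⬛🟩
⬛⬛⬛⬛⬛⬛⬛⬛⬛
⬛⬛⬛⬛⬛⬛⬛⬛⬛
⬛⬛⬛⬛⬛⬛⬛⬛⬛

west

❓❓❓❓❓❓❓❓❓
❓❓❓❓❓❓❓❓🟦
❓❓🟦⬜🟩🟫🟩🟩🟩
❓❓⬜⬛🟩🟩⬜🟩🟫
❓❓🟩🟩🔴🟩⬜🟩🟫
❓❓🟫🟩🟫🟩🟩🟩⬛
⬛⬛⬛⬛⬛⬛⬛⬛⬛
⬛⬛⬛⬛⬛⬛⬛⬛⬛
⬛⬛⬛⬛⬛⬛⬛⬛⬛

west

❓❓❓❓❓❓❓❓❓
❓❓❓❓❓❓❓❓❓
❓❓🟩🟦⬜🟩🟫🟩🟩
❓❓⬜⬜⬛🟩🟩⬜🟩
❓❓⬜🟩🔴🟩🟩⬜🟩
❓❓🟩🟫🟩🟫🟩🟩🟩
⬛⬛⬛⬛⬛⬛⬛⬛⬛
⬛⬛⬛⬛⬛⬛⬛⬛⬛
⬛⬛⬛⬛⬛⬛⬛⬛⬛

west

⬛❓❓❓❓❓❓❓❓
⬛❓❓❓❓❓❓❓❓
⬛❓🟩🟩🟦⬜🟩🟫🟩
⬛❓🟩⬜⬜⬛🟩🟩⬜
⬛❓🟩⬜🔴🟩🟩🟩⬜
⬛❓🟩🟩🟫🟩🟫🟩🟩
⬛⬛⬛⬛⬛⬛⬛⬛⬛
⬛⬛⬛⬛⬛⬛⬛⬛⬛
⬛⬛⬛⬛⬛⬛⬛⬛⬛

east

❓❓❓❓❓❓❓❓❓
❓❓❓❓❓❓❓❓❓
❓🟩🟩🟦⬜🟩🟫🟩🟩
❓🟩⬜⬜⬛🟩🟩⬜🟩
❓🟩⬜🟩🔴🟩🟩⬜🟩
❓🟩🟩🟫🟩🟫🟩🟩🟩
⬛⬛⬛⬛⬛⬛⬛⬛⬛
⬛⬛⬛⬛⬛⬛⬛⬛⬛
⬛⬛⬛⬛⬛⬛⬛⬛⬛

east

❓❓❓❓❓❓❓❓❓
❓❓❓❓❓❓❓❓🟦
🟩🟩🟦⬜🟩🟫🟩🟩🟩
🟩⬜⬜⬛🟩🟩⬜🟩🟫
🟩⬜🟩🟩🔴🟩⬜🟩🟫
🟩🟩🟫🟩🟫🟩🟩🟩⬛
⬛⬛⬛⬛⬛⬛⬛⬛⬛
⬛⬛⬛⬛⬛⬛⬛⬛⬛
⬛⬛⬛⬛⬛⬛⬛⬛⬛

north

❓❓❓❓❓❓❓❓❓
❓❓❓❓❓❓❓❓❓
❓❓🟩⬜⬜⬛⬛❓🟦
🟩🟩🟦⬜🟩🟫🟩🟩🟩
🟩⬜⬜⬛🔴🟩⬜🟩🟫
🟩⬜🟩🟩🟩🟩⬜🟩🟫
🟩🟩🟫🟩🟫🟩🟩🟩⬛
⬛⬛⬛⬛⬛⬛⬛⬛⬛
⬛⬛⬛⬛⬛⬛⬛⬛⬛

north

❓❓❓❓❓❓❓❓❓
❓❓❓❓❓❓❓❓❓
❓❓⬜🟫🟫⬜⬛❓❓
❓❓🟩⬜⬜⬛⬛❓🟦
🟩🟩🟦⬜🔴🟫🟩🟩🟩
🟩⬜⬜⬛🟩🟩⬜🟩🟫
🟩⬜🟩🟩🟩🟩⬜🟩🟫
🟩🟩🟫🟩🟫🟩🟩🟩⬛
⬛⬛⬛⬛⬛⬛⬛⬛⬛

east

❓❓❓❓❓❓❓❓❓
❓❓❓❓❓❓❓❓❓
❓⬜🟫🟫⬜⬛⬜❓⬜
❓🟩⬜⬜⬛⬛⬜🟦⬜
🟩🟦⬜🟩🔴🟩🟩🟩🟫
⬜⬜⬛🟩🟩⬜🟩🟫🟦
⬜🟩🟩🟩🟩⬜🟩🟫🟩
🟩🟫🟩🟫🟩🟩🟩⬛🟩
⬛⬛⬛⬛⬛⬛⬛⬛⬛

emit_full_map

❓❓❓❓❓❓❓❓❓❓❓❓❓❓❓❓⬛🟫🟫🟩🟩
❓❓❓❓❓❓❓❓❓❓❓❓❓❓❓❓🟫⬜⬛🟩🟫
❓❓❓❓❓❓❓❓❓❓❓❓❓❓❓❓🟦🟫⬜🟫🟩
❓❓❓❓❓❓❓❓❓❓❓❓❓❓❓❓🟫🟩🟩🟩🟩
❓❓⬜🟫🟫⬜⬛⬜❓⬜⬜🟦⬜⬜🟩⬛⬛🟦🟩⬜⬜
❓❓🟩⬜⬜⬛⬛⬜🟦⬜⬛🟩🟫🟩🟫🟩🟫⬜🟫🟩⬜
🟩🟩🟦⬜🟩🔴🟩🟩🟩🟫⬜🟩🟩🟩🟩🟫⬜⬜⬜🟫🟫
🟩⬜⬜⬛🟩🟩⬜🟩🟫🟦🟩🟩🟦🟫⬜🟦🟩🟫🟩⬜⬜
🟩⬜🟩🟩🟩🟩⬜🟩🟫🟩🟩⬛🟫⬛🟫🟩🟫⬜⬛🟩🟩
🟩🟩🟫🟩🟫🟩🟩🟩⬛🟩🟫🟫🟫🟫❓❓❓❓❓❓❓

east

❓❓❓❓❓❓❓❓❓
❓❓❓❓❓❓❓❓❓
⬜🟫🟫⬜⬛⬜⬜⬜⬜
🟩⬜⬜⬛⬛⬜🟦⬜⬛
🟦⬜🟩🟫🔴🟩🟩🟫⬜
⬜⬛🟩🟩⬜🟩🟫🟦🟩
🟩🟩🟩🟩⬜🟩🟫🟩🟩
🟫🟩🟫🟩🟩🟩⬛🟩🟫
⬛⬛⬛⬛⬛⬛⬛⬛⬛

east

❓❓❓❓❓❓❓❓❓
❓❓❓❓❓❓❓❓❓
🟫🟫⬜⬛⬜⬜⬜⬜🟦
⬜⬜⬛⬛⬜🟦⬜⬛🟩
⬜🟩🟫🟩🔴🟩🟫⬜🟩
⬛🟩🟩⬜🟩🟫🟦🟩🟩
🟩🟩🟩⬜🟩🟫🟩🟩⬛
🟩🟫🟩🟩🟩⬛🟩🟫🟫
⬛⬛⬛⬛⬛⬛⬛⬛⬛

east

❓❓❓❓❓❓❓❓❓
❓❓❓❓❓❓❓❓❓
🟫⬜⬛⬜⬜⬜⬜🟦⬜
⬜⬛⬛⬜🟦⬜⬛🟩🟫
🟩🟫🟩🟩🔴🟫⬜🟩🟩
🟩🟩⬜🟩🟫🟦🟩🟩🟦
🟩🟩⬜🟩🟫🟩🟩⬛🟫
🟫🟩🟩🟩⬛🟩🟫🟫🟫
⬛⬛⬛⬛⬛⬛⬛⬛⬛

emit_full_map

❓❓❓❓❓❓❓❓❓❓❓❓❓❓❓❓⬛🟫🟫🟩🟩
❓❓❓❓❓❓❓❓❓❓❓❓❓❓❓❓🟫⬜⬛🟩🟫
❓❓❓❓❓❓❓❓❓❓❓❓❓❓❓❓🟦🟫⬜🟫🟩
❓❓❓❓❓❓❓❓❓❓❓❓❓❓❓❓🟫🟩🟩🟩🟩
❓❓⬜🟫🟫⬜⬛⬜⬜⬜⬜🟦⬜⬜🟩⬛⬛🟦🟩⬜⬜
❓❓🟩⬜⬜⬛⬛⬜🟦⬜⬛🟩🟫🟩🟫🟩🟫⬜🟫🟩⬜
🟩🟩🟦⬜🟩🟫🟩🟩🔴🟫⬜🟩🟩🟩🟩🟫⬜⬜⬜🟫🟫
🟩⬜⬜⬛🟩🟩⬜🟩🟫🟦🟩🟩🟦🟫⬜🟦🟩🟫🟩⬜⬜
🟩⬜🟩🟩🟩🟩⬜🟩🟫🟩🟩⬛🟫⬛🟫🟩🟫⬜⬛🟩🟩
🟩🟩🟫🟩🟫🟩🟩🟩⬛🟩🟫🟫🟫🟫❓❓❓❓❓❓❓


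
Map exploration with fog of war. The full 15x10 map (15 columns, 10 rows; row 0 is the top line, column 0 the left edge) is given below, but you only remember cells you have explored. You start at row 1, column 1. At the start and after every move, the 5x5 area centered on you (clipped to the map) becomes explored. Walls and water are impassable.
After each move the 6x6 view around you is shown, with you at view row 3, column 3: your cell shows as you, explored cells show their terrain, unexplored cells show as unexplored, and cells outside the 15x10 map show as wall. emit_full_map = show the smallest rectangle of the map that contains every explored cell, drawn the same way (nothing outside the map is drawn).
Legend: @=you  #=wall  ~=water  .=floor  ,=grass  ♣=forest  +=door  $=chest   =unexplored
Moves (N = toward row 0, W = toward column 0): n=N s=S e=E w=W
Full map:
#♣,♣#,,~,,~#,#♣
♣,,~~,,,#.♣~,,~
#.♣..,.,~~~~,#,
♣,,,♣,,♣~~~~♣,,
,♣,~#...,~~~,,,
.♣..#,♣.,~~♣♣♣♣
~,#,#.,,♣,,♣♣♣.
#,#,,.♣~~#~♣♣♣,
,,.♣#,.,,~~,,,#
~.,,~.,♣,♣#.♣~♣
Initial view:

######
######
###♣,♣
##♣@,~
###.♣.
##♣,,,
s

######
###♣,♣
##♣,,~
###@♣.
##♣,,,
##,♣,~

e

######
##♣,♣#
#♣,,~~
##.@..
#♣,,,♣
#,♣,~#

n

######
######
##♣,♣#
#♣,@~~
##.♣..
#♣,,,♣

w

######
######
###♣,♣
##♣@,~
###.♣.
##♣,,,

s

######
###♣,♣
##♣,,~
###@♣.
##♣,,,
##,♣,~

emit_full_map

#♣,♣#
♣,,~~
#@♣..
♣,,,♣
,♣,~#

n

######
######
###♣,♣
##♣@,~
###.♣.
##♣,,,

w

######
######
####♣,
###@,,
####.♣
###♣,,


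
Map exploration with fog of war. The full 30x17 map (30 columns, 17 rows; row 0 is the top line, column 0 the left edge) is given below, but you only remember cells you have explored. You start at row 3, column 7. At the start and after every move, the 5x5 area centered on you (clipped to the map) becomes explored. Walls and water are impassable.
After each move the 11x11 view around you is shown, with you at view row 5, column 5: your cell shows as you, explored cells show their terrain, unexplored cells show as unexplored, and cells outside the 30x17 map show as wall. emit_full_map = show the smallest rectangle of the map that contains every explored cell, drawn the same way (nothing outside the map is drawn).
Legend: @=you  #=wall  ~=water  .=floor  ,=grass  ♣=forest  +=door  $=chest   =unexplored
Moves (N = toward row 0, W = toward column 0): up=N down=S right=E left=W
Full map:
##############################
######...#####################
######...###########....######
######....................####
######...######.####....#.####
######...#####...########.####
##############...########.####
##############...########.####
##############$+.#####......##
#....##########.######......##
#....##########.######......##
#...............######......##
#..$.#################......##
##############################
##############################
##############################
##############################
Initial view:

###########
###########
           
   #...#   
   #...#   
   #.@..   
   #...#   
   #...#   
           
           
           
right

###########
###########
           
  #...##   
  #...##   
  #..@..   
  #...##   
  #...##   
           
           
           

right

###########
###########
           
 #...###   
 #...###   
 #...@..   
 #...###   
 #...###   
           
           
           

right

###########
###########
           
#...####   
#...####   
#....@..   
#...####   
#...####   
           
           
           

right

###########
###########
           
...#####   
...#####   
.....@..   
...#####   
...#####   
           
           
           

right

###########
###########
           
..######   
..######   
.....@..   
..######   
..#####.   
           
           
           

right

###########
###########
           
.#######   
.#######   
.....@..   
.######.   
.#####..   
           
           
           

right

###########
###########
           
########   
########   
.....@..   
######.#   
#####...   
           
           
           

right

###########
###########
           
########   
########   
.....@..   
#####.##   
####...#   
           
           
           

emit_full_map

#...#########
#...#########
#.........@..
#...######.##
#...#####...#

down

###########
           
########   
########   
........   
#####@##   
####...#   
   #...#   
           
           
           

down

           
########   
########   
........   
#####.##   
####.@.#   
   #...#   
   #...#   
           
           
           

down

########   
########   
........   
#####.##   
####...#   
   #.@.#   
   #...#   
   #$+.#   
           
           
           

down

########   
........   
#####.##   
####...#   
   #...#   
   #.@.#   
   #$+.#   
   ##.##   
           
           
           

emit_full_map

#...#########
#...#########
#............
#...######.##
#...#####...#
        #...#
        #.@.#
        #$+.#
        ##.##

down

........   
#####.##   
####...#   
   #...#   
   #...#   
   #$@.#   
   ##.##   
   ##.##   
           
           
           

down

#####.##   
####...#   
   #...#   
   #...#   
   #$+.#   
   ##@##   
   ##.##   
   ...##   
           
           
           

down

####...#   
   #...#   
   #...#   
   #$+.#   
   ##.##   
   ##@##   
   ...##   
   #####   
           
           
           

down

   #...#   
   #...#   
   #$+.#   
   ##.##   
   ##.##   
   ..@##   
   #####   
   #####   
           
           
           

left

    #...#  
    #...#  
    #$+.#  
   ###.##  
   ###.##  
   ..@.##  
   ######  
   ######  
           
           
           

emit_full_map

#...#########
#...#########
#............
#...######.##
#...#####...#
        #...#
        #...#
        #$+.#
       ###.##
       ###.##
       ..@.##
       ######
       ######

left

     #...# 
     #...# 
     #$+.# 
   ####.## 
   ####.## 
   ..@..## 
   ####### 
   ####### 
           
           
           

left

      #...#
      #...#
      #$+.#
   #####.##
   #####.##
   ..@...##
   ########
   ########
           
           
           

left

       #...
       #...
       #$+.
   ######.#
   ######.#
   ..@....#
   ########
   ########
           
           
           

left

        #..
        #..
        #$+
   #######.
   #######.
   ..@.....
   ########
   ########
           
           
           

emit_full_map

#...#########
#...#########
#............
#...######.##
#...#####...#
        #...#
        #...#
        #$+.#
   #######.##
   #######.##
   ..@.....##
   ##########
   ##########

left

         #.
         #.
         #$
   ########
   ########
   ..@.....
   ########
   ########
           
           
           

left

          #
          #
          #
   ########
   ########
   ..@.....
   ########
   ########
           
           
           

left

           
           
           
   ########
   ########
   ..@.....
   ########
   ########
           
           
           

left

           
           
           
   .#######
   .#######
   ..@.....
   .#######
   ########
           
           
           

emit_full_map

 #...#########
 #...#########
 #............
 #...######.##
 #...#####...#
         #...#
         #...#
         #$+.#
.##########.##
.##########.##
..@.........##
.#############
##############

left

           
           
           
   ..######
   ..######
   ..@.....
   $.######
   ########
           
           
           

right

           
           
           
  ..#######
  ..#######
  ...@.....
  $.#######
  #########
           
           
           

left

           
           
           
   ..######
   ..######
   ..@.....
   $.######
   ########
           
           
           

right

           
           
           
  ..#######
  ..#######
  ...@.....
  $.#######
  #########
           
           
           

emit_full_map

  #...#########
  #...#########
  #............
  #...######.##
  #...#####...#
          #...#
          #...#
          #$+.#
..##########.##
..##########.##
...@.........##
$.#############
###############


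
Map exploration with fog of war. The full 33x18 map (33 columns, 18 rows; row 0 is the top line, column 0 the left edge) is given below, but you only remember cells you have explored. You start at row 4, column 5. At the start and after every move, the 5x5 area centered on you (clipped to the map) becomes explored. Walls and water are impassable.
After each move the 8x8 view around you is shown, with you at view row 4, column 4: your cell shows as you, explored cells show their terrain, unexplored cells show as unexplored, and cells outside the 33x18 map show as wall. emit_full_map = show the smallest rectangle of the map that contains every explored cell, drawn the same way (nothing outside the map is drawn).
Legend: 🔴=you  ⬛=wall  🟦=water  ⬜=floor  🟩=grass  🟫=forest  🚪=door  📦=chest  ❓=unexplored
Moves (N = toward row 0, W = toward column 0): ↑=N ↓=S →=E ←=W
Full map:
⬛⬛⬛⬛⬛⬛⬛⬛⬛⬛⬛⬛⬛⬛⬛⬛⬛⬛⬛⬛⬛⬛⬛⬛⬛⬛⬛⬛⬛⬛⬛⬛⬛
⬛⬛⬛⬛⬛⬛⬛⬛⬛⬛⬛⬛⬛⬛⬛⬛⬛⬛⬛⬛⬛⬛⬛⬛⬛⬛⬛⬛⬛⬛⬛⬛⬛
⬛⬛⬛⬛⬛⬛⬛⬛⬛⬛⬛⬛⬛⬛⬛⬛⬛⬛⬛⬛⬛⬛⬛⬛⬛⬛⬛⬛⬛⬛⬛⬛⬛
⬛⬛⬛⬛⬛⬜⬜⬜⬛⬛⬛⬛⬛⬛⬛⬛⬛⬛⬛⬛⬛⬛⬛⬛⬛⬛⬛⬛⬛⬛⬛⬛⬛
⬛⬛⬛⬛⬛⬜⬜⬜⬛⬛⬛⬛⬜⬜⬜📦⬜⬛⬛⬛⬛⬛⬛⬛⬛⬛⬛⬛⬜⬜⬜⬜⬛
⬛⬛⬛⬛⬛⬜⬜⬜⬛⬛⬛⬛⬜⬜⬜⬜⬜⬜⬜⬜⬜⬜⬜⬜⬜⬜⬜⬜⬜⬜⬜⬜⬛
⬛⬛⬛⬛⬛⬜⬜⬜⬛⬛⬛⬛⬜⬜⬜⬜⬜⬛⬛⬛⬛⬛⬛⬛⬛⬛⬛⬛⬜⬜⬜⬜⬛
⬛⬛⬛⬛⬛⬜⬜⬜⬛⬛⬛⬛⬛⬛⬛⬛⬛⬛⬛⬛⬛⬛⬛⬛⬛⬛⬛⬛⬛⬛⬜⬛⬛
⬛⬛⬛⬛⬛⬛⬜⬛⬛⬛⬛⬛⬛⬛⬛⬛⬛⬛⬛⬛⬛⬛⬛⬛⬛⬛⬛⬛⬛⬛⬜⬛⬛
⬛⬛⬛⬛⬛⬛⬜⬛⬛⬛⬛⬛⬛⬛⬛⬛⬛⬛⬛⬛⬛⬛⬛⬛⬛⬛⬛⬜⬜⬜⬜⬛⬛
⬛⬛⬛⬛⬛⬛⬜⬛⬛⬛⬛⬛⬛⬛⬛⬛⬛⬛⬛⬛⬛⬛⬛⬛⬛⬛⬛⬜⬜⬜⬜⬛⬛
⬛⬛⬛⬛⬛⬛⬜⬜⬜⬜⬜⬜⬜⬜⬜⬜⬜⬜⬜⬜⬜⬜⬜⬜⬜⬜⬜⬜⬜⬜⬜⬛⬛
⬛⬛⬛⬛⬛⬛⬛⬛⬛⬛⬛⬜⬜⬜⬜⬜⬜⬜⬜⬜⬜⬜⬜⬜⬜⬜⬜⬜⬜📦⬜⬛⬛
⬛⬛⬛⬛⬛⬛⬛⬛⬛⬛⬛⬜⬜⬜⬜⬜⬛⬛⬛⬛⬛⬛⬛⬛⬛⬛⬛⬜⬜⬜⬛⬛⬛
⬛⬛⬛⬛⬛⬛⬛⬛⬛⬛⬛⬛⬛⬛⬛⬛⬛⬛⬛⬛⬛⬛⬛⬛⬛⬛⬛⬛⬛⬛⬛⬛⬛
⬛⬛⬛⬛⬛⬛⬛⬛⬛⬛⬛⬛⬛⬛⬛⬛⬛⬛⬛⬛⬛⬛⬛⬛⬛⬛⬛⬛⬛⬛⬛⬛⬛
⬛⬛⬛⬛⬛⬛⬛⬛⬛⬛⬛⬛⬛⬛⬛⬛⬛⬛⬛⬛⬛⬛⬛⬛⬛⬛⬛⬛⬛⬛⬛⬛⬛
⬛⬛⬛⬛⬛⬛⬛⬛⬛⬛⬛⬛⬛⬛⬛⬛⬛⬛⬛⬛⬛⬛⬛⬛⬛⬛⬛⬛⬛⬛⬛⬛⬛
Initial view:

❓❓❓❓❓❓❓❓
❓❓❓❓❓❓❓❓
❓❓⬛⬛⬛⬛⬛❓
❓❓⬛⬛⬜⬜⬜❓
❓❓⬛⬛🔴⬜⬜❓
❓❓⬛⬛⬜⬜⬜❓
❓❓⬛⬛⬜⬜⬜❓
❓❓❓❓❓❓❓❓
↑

⬛⬛⬛⬛⬛⬛⬛⬛
❓❓❓❓❓❓❓❓
❓❓⬛⬛⬛⬛⬛❓
❓❓⬛⬛⬛⬛⬛❓
❓❓⬛⬛🔴⬜⬜❓
❓❓⬛⬛⬜⬜⬜❓
❓❓⬛⬛⬜⬜⬜❓
❓❓⬛⬛⬜⬜⬜❓

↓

❓❓❓❓❓❓❓❓
❓❓⬛⬛⬛⬛⬛❓
❓❓⬛⬛⬛⬛⬛❓
❓❓⬛⬛⬜⬜⬜❓
❓❓⬛⬛🔴⬜⬜❓
❓❓⬛⬛⬜⬜⬜❓
❓❓⬛⬛⬜⬜⬜❓
❓❓❓❓❓❓❓❓

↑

⬛⬛⬛⬛⬛⬛⬛⬛
❓❓❓❓❓❓❓❓
❓❓⬛⬛⬛⬛⬛❓
❓❓⬛⬛⬛⬛⬛❓
❓❓⬛⬛🔴⬜⬜❓
❓❓⬛⬛⬜⬜⬜❓
❓❓⬛⬛⬜⬜⬜❓
❓❓⬛⬛⬜⬜⬜❓

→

⬛⬛⬛⬛⬛⬛⬛⬛
❓❓❓❓❓❓❓❓
❓⬛⬛⬛⬛⬛⬛❓
❓⬛⬛⬛⬛⬛⬛❓
❓⬛⬛⬜🔴⬜⬛❓
❓⬛⬛⬜⬜⬜⬛❓
❓⬛⬛⬜⬜⬜⬛❓
❓⬛⬛⬜⬜⬜❓❓

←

⬛⬛⬛⬛⬛⬛⬛⬛
❓❓❓❓❓❓❓❓
❓❓⬛⬛⬛⬛⬛⬛
❓❓⬛⬛⬛⬛⬛⬛
❓❓⬛⬛🔴⬜⬜⬛
❓❓⬛⬛⬜⬜⬜⬛
❓❓⬛⬛⬜⬜⬜⬛
❓❓⬛⬛⬜⬜⬜❓

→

⬛⬛⬛⬛⬛⬛⬛⬛
❓❓❓❓❓❓❓❓
❓⬛⬛⬛⬛⬛⬛❓
❓⬛⬛⬛⬛⬛⬛❓
❓⬛⬛⬜🔴⬜⬛❓
❓⬛⬛⬜⬜⬜⬛❓
❓⬛⬛⬜⬜⬜⬛❓
❓⬛⬛⬜⬜⬜❓❓

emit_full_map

⬛⬛⬛⬛⬛⬛
⬛⬛⬛⬛⬛⬛
⬛⬛⬜🔴⬜⬛
⬛⬛⬜⬜⬜⬛
⬛⬛⬜⬜⬜⬛
⬛⬛⬜⬜⬜❓

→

⬛⬛⬛⬛⬛⬛⬛⬛
❓❓❓❓❓❓❓❓
⬛⬛⬛⬛⬛⬛⬛❓
⬛⬛⬛⬛⬛⬛⬛❓
⬛⬛⬜⬜🔴⬛⬛❓
⬛⬛⬜⬜⬜⬛⬛❓
⬛⬛⬜⬜⬜⬛⬛❓
⬛⬛⬜⬜⬜❓❓❓

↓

❓❓❓❓❓❓❓❓
⬛⬛⬛⬛⬛⬛⬛❓
⬛⬛⬛⬛⬛⬛⬛❓
⬛⬛⬜⬜⬜⬛⬛❓
⬛⬛⬜⬜🔴⬛⬛❓
⬛⬛⬜⬜⬜⬛⬛❓
⬛⬛⬜⬜⬜⬛⬛❓
❓❓❓❓❓❓❓❓

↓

⬛⬛⬛⬛⬛⬛⬛❓
⬛⬛⬛⬛⬛⬛⬛❓
⬛⬛⬜⬜⬜⬛⬛❓
⬛⬛⬜⬜⬜⬛⬛❓
⬛⬛⬜⬜🔴⬛⬛❓
⬛⬛⬜⬜⬜⬛⬛❓
❓❓⬜⬜⬜⬛⬛❓
❓❓❓❓❓❓❓❓

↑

❓❓❓❓❓❓❓❓
⬛⬛⬛⬛⬛⬛⬛❓
⬛⬛⬛⬛⬛⬛⬛❓
⬛⬛⬜⬜⬜⬛⬛❓
⬛⬛⬜⬜🔴⬛⬛❓
⬛⬛⬜⬜⬜⬛⬛❓
⬛⬛⬜⬜⬜⬛⬛❓
❓❓⬜⬜⬜⬛⬛❓

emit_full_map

⬛⬛⬛⬛⬛⬛⬛
⬛⬛⬛⬛⬛⬛⬛
⬛⬛⬜⬜⬜⬛⬛
⬛⬛⬜⬜🔴⬛⬛
⬛⬛⬜⬜⬜⬛⬛
⬛⬛⬜⬜⬜⬛⬛
❓❓⬜⬜⬜⬛⬛

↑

⬛⬛⬛⬛⬛⬛⬛⬛
❓❓❓❓❓❓❓❓
⬛⬛⬛⬛⬛⬛⬛❓
⬛⬛⬛⬛⬛⬛⬛❓
⬛⬛⬜⬜🔴⬛⬛❓
⬛⬛⬜⬜⬜⬛⬛❓
⬛⬛⬜⬜⬜⬛⬛❓
⬛⬛⬜⬜⬜⬛⬛❓

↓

❓❓❓❓❓❓❓❓
⬛⬛⬛⬛⬛⬛⬛❓
⬛⬛⬛⬛⬛⬛⬛❓
⬛⬛⬜⬜⬜⬛⬛❓
⬛⬛⬜⬜🔴⬛⬛❓
⬛⬛⬜⬜⬜⬛⬛❓
⬛⬛⬜⬜⬜⬛⬛❓
❓❓⬜⬜⬜⬛⬛❓

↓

⬛⬛⬛⬛⬛⬛⬛❓
⬛⬛⬛⬛⬛⬛⬛❓
⬛⬛⬜⬜⬜⬛⬛❓
⬛⬛⬜⬜⬜⬛⬛❓
⬛⬛⬜⬜🔴⬛⬛❓
⬛⬛⬜⬜⬜⬛⬛❓
❓❓⬜⬜⬜⬛⬛❓
❓❓❓❓❓❓❓❓

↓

⬛⬛⬛⬛⬛⬛⬛❓
⬛⬛⬜⬜⬜⬛⬛❓
⬛⬛⬜⬜⬜⬛⬛❓
⬛⬛⬜⬜⬜⬛⬛❓
⬛⬛⬜⬜🔴⬛⬛❓
❓❓⬜⬜⬜⬛⬛❓
❓❓⬛⬜⬛⬛⬛❓
❓❓❓❓❓❓❓❓

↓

⬛⬛⬜⬜⬜⬛⬛❓
⬛⬛⬜⬜⬜⬛⬛❓
⬛⬛⬜⬜⬜⬛⬛❓
⬛⬛⬜⬜⬜⬛⬛❓
❓❓⬜⬜🔴⬛⬛❓
❓❓⬛⬜⬛⬛⬛❓
❓❓⬛⬜⬛⬛⬛❓
❓❓❓❓❓❓❓❓

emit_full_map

⬛⬛⬛⬛⬛⬛⬛
⬛⬛⬛⬛⬛⬛⬛
⬛⬛⬜⬜⬜⬛⬛
⬛⬛⬜⬜⬜⬛⬛
⬛⬛⬜⬜⬜⬛⬛
⬛⬛⬜⬜⬜⬛⬛
❓❓⬜⬜🔴⬛⬛
❓❓⬛⬜⬛⬛⬛
❓❓⬛⬜⬛⬛⬛

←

❓⬛⬛⬜⬜⬜⬛⬛
❓⬛⬛⬜⬜⬜⬛⬛
❓⬛⬛⬜⬜⬜⬛⬛
❓⬛⬛⬜⬜⬜⬛⬛
❓❓⬛⬜🔴⬜⬛⬛
❓❓⬛⬛⬜⬛⬛⬛
❓❓⬛⬛⬜⬛⬛⬛
❓❓❓❓❓❓❓❓

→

⬛⬛⬜⬜⬜⬛⬛❓
⬛⬛⬜⬜⬜⬛⬛❓
⬛⬛⬜⬜⬜⬛⬛❓
⬛⬛⬜⬜⬜⬛⬛❓
❓⬛⬜⬜🔴⬛⬛❓
❓⬛⬛⬜⬛⬛⬛❓
❓⬛⬛⬜⬛⬛⬛❓
❓❓❓❓❓❓❓❓

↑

⬛⬛⬛⬛⬛⬛⬛❓
⬛⬛⬜⬜⬜⬛⬛❓
⬛⬛⬜⬜⬜⬛⬛❓
⬛⬛⬜⬜⬜⬛⬛❓
⬛⬛⬜⬜🔴⬛⬛❓
❓⬛⬜⬜⬜⬛⬛❓
❓⬛⬛⬜⬛⬛⬛❓
❓⬛⬛⬜⬛⬛⬛❓

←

❓⬛⬛⬛⬛⬛⬛⬛
❓⬛⬛⬜⬜⬜⬛⬛
❓⬛⬛⬜⬜⬜⬛⬛
❓⬛⬛⬜⬜⬜⬛⬛
❓⬛⬛⬜🔴⬜⬛⬛
❓❓⬛⬜⬜⬜⬛⬛
❓❓⬛⬛⬜⬛⬛⬛
❓❓⬛⬛⬜⬛⬛⬛

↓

❓⬛⬛⬜⬜⬜⬛⬛
❓⬛⬛⬜⬜⬜⬛⬛
❓⬛⬛⬜⬜⬜⬛⬛
❓⬛⬛⬜⬜⬜⬛⬛
❓❓⬛⬜🔴⬜⬛⬛
❓❓⬛⬛⬜⬛⬛⬛
❓❓⬛⬛⬜⬛⬛⬛
❓❓❓❓❓❓❓❓

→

⬛⬛⬜⬜⬜⬛⬛❓
⬛⬛⬜⬜⬜⬛⬛❓
⬛⬛⬜⬜⬜⬛⬛❓
⬛⬛⬜⬜⬜⬛⬛❓
❓⬛⬜⬜🔴⬛⬛❓
❓⬛⬛⬜⬛⬛⬛❓
❓⬛⬛⬜⬛⬛⬛❓
❓❓❓❓❓❓❓❓

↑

⬛⬛⬛⬛⬛⬛⬛❓
⬛⬛⬜⬜⬜⬛⬛❓
⬛⬛⬜⬜⬜⬛⬛❓
⬛⬛⬜⬜⬜⬛⬛❓
⬛⬛⬜⬜🔴⬛⬛❓
❓⬛⬜⬜⬜⬛⬛❓
❓⬛⬛⬜⬛⬛⬛❓
❓⬛⬛⬜⬛⬛⬛❓

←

❓⬛⬛⬛⬛⬛⬛⬛
❓⬛⬛⬜⬜⬜⬛⬛
❓⬛⬛⬜⬜⬜⬛⬛
❓⬛⬛⬜⬜⬜⬛⬛
❓⬛⬛⬜🔴⬜⬛⬛
❓❓⬛⬜⬜⬜⬛⬛
❓❓⬛⬛⬜⬛⬛⬛
❓❓⬛⬛⬜⬛⬛⬛

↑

❓⬛⬛⬛⬛⬛⬛⬛
❓⬛⬛⬛⬛⬛⬛⬛
❓⬛⬛⬜⬜⬜⬛⬛
❓⬛⬛⬜⬜⬜⬛⬛
❓⬛⬛⬜🔴⬜⬛⬛
❓⬛⬛⬜⬜⬜⬛⬛
❓❓⬛⬜⬜⬜⬛⬛
❓❓⬛⬛⬜⬛⬛⬛

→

⬛⬛⬛⬛⬛⬛⬛❓
⬛⬛⬛⬛⬛⬛⬛❓
⬛⬛⬜⬜⬜⬛⬛❓
⬛⬛⬜⬜⬜⬛⬛❓
⬛⬛⬜⬜🔴⬛⬛❓
⬛⬛⬜⬜⬜⬛⬛❓
❓⬛⬜⬜⬜⬛⬛❓
❓⬛⬛⬜⬛⬛⬛❓

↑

❓❓❓❓❓❓❓❓
⬛⬛⬛⬛⬛⬛⬛❓
⬛⬛⬛⬛⬛⬛⬛❓
⬛⬛⬜⬜⬜⬛⬛❓
⬛⬛⬜⬜🔴⬛⬛❓
⬛⬛⬜⬜⬜⬛⬛❓
⬛⬛⬜⬜⬜⬛⬛❓
❓⬛⬜⬜⬜⬛⬛❓

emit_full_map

⬛⬛⬛⬛⬛⬛⬛
⬛⬛⬛⬛⬛⬛⬛
⬛⬛⬜⬜⬜⬛⬛
⬛⬛⬜⬜🔴⬛⬛
⬛⬛⬜⬜⬜⬛⬛
⬛⬛⬜⬜⬜⬛⬛
❓⬛⬜⬜⬜⬛⬛
❓⬛⬛⬜⬛⬛⬛
❓⬛⬛⬜⬛⬛⬛

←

❓❓❓❓❓❓❓❓
❓⬛⬛⬛⬛⬛⬛⬛
❓⬛⬛⬛⬛⬛⬛⬛
❓⬛⬛⬜⬜⬜⬛⬛
❓⬛⬛⬜🔴⬜⬛⬛
❓⬛⬛⬜⬜⬜⬛⬛
❓⬛⬛⬜⬜⬜⬛⬛
❓❓⬛⬜⬜⬜⬛⬛

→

❓❓❓❓❓❓❓❓
⬛⬛⬛⬛⬛⬛⬛❓
⬛⬛⬛⬛⬛⬛⬛❓
⬛⬛⬜⬜⬜⬛⬛❓
⬛⬛⬜⬜🔴⬛⬛❓
⬛⬛⬜⬜⬜⬛⬛❓
⬛⬛⬜⬜⬜⬛⬛❓
❓⬛⬜⬜⬜⬛⬛❓

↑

⬛⬛⬛⬛⬛⬛⬛⬛
❓❓❓❓❓❓❓❓
⬛⬛⬛⬛⬛⬛⬛❓
⬛⬛⬛⬛⬛⬛⬛❓
⬛⬛⬜⬜🔴⬛⬛❓
⬛⬛⬜⬜⬜⬛⬛❓
⬛⬛⬜⬜⬜⬛⬛❓
⬛⬛⬜⬜⬜⬛⬛❓

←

⬛⬛⬛⬛⬛⬛⬛⬛
❓❓❓❓❓❓❓❓
❓⬛⬛⬛⬛⬛⬛⬛
❓⬛⬛⬛⬛⬛⬛⬛
❓⬛⬛⬜🔴⬜⬛⬛
❓⬛⬛⬜⬜⬜⬛⬛
❓⬛⬛⬜⬜⬜⬛⬛
❓⬛⬛⬜⬜⬜⬛⬛

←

⬛⬛⬛⬛⬛⬛⬛⬛
❓❓❓❓❓❓❓❓
❓❓⬛⬛⬛⬛⬛⬛
❓❓⬛⬛⬛⬛⬛⬛
❓❓⬛⬛🔴⬜⬜⬛
❓❓⬛⬛⬜⬜⬜⬛
❓❓⬛⬛⬜⬜⬜⬛
❓❓⬛⬛⬜⬜⬜⬛

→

⬛⬛⬛⬛⬛⬛⬛⬛
❓❓❓❓❓❓❓❓
❓⬛⬛⬛⬛⬛⬛⬛
❓⬛⬛⬛⬛⬛⬛⬛
❓⬛⬛⬜🔴⬜⬛⬛
❓⬛⬛⬜⬜⬜⬛⬛
❓⬛⬛⬜⬜⬜⬛⬛
❓⬛⬛⬜⬜⬜⬛⬛

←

⬛⬛⬛⬛⬛⬛⬛⬛
❓❓❓❓❓❓❓❓
❓❓⬛⬛⬛⬛⬛⬛
❓❓⬛⬛⬛⬛⬛⬛
❓❓⬛⬛🔴⬜⬜⬛
❓❓⬛⬛⬜⬜⬜⬛
❓❓⬛⬛⬜⬜⬜⬛
❓❓⬛⬛⬜⬜⬜⬛

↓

❓❓❓❓❓❓❓❓
❓❓⬛⬛⬛⬛⬛⬛
❓❓⬛⬛⬛⬛⬛⬛
❓❓⬛⬛⬜⬜⬜⬛
❓❓⬛⬛🔴⬜⬜⬛
❓❓⬛⬛⬜⬜⬜⬛
❓❓⬛⬛⬜⬜⬜⬛
❓❓❓⬛⬜⬜⬜⬛

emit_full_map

⬛⬛⬛⬛⬛⬛⬛
⬛⬛⬛⬛⬛⬛⬛
⬛⬛⬜⬜⬜⬛⬛
⬛⬛🔴⬜⬜⬛⬛
⬛⬛⬜⬜⬜⬛⬛
⬛⬛⬜⬜⬜⬛⬛
❓⬛⬜⬜⬜⬛⬛
❓⬛⬛⬜⬛⬛⬛
❓⬛⬛⬜⬛⬛⬛

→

❓❓❓❓❓❓❓❓
❓⬛⬛⬛⬛⬛⬛⬛
❓⬛⬛⬛⬛⬛⬛⬛
❓⬛⬛⬜⬜⬜⬛⬛
❓⬛⬛⬜🔴⬜⬛⬛
❓⬛⬛⬜⬜⬜⬛⬛
❓⬛⬛⬜⬜⬜⬛⬛
❓❓⬛⬜⬜⬜⬛⬛


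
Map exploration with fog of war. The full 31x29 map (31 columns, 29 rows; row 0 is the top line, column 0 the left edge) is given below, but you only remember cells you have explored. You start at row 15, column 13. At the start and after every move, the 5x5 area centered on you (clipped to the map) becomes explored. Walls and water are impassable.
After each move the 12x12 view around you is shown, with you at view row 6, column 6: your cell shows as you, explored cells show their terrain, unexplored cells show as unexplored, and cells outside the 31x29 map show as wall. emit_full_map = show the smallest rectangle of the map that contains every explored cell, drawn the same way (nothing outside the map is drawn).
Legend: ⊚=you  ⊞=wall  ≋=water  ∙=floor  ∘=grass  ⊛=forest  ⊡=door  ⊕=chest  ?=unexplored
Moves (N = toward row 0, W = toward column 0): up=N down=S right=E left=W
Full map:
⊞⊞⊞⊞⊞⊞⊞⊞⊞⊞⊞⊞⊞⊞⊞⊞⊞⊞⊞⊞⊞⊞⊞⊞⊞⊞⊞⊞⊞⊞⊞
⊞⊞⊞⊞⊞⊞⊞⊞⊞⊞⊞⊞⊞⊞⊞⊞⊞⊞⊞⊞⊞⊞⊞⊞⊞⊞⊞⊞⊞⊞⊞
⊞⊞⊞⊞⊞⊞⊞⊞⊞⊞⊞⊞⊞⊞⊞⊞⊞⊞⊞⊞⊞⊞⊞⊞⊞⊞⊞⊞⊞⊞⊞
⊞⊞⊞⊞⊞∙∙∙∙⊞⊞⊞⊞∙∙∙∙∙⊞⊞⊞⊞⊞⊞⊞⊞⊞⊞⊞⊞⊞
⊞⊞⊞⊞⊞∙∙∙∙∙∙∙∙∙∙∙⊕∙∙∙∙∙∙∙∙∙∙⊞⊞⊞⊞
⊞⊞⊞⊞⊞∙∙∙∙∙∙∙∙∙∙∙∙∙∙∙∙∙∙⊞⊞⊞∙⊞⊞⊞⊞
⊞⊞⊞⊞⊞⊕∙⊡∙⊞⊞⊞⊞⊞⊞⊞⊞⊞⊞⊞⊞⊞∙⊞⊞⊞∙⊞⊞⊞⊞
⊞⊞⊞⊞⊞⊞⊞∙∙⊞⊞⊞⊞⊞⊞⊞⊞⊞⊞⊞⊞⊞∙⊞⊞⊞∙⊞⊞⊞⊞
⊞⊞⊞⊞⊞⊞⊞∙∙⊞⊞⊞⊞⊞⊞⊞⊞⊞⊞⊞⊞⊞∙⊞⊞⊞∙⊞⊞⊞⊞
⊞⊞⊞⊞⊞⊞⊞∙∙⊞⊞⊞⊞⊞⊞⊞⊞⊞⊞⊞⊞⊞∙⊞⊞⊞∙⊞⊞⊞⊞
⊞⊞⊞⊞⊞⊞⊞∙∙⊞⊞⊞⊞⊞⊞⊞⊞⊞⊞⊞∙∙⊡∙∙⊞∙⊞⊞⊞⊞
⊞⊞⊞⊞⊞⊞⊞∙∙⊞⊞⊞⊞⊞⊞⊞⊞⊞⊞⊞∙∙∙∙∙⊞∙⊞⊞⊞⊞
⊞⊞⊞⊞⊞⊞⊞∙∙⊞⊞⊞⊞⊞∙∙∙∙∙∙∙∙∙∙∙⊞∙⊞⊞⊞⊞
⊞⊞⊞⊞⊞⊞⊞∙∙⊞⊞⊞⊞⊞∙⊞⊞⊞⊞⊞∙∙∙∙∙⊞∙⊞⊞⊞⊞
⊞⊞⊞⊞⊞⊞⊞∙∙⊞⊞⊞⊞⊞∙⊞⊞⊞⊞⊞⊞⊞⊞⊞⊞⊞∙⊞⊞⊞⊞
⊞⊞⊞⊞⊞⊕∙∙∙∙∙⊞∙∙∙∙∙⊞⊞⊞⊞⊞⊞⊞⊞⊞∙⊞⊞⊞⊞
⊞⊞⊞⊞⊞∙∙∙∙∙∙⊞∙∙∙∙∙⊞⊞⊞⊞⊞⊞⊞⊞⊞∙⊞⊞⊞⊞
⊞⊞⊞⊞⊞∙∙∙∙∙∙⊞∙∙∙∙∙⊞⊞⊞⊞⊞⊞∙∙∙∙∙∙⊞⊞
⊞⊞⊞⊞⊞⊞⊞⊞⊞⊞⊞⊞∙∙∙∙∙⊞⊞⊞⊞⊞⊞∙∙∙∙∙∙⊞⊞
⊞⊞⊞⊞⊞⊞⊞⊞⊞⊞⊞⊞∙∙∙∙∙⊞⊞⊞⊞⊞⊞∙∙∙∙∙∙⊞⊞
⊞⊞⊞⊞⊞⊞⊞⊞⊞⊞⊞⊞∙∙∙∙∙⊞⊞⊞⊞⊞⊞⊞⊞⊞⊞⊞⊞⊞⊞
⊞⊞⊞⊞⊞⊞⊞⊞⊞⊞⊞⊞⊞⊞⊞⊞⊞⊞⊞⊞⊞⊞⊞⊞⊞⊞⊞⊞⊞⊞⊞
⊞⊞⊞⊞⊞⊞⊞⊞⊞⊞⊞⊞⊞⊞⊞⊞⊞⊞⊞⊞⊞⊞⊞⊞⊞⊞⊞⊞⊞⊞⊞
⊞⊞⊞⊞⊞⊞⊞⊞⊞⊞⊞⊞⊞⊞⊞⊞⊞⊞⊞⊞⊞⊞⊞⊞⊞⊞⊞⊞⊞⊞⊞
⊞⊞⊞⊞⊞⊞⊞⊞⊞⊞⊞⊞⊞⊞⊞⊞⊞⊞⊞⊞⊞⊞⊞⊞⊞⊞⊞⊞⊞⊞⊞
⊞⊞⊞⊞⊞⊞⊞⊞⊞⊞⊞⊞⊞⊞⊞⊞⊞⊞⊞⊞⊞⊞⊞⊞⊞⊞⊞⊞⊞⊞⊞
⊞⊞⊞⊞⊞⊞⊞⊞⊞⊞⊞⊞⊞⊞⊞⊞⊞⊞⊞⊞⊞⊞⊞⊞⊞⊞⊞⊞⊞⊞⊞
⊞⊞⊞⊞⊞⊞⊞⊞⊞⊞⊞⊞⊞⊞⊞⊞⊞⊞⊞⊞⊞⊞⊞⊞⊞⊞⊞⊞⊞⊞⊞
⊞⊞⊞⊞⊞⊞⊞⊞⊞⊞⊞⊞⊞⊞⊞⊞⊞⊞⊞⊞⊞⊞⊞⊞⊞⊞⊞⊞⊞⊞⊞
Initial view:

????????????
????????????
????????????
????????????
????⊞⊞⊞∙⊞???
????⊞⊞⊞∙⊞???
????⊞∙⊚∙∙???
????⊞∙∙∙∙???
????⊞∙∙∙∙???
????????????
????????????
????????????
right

????????????
????????????
????????????
????????????
???⊞⊞⊞∙⊞⊞???
???⊞⊞⊞∙⊞⊞???
???⊞∙∙⊚∙∙???
???⊞∙∙∙∙∙???
???⊞∙∙∙∙∙???
????????????
????????????
????????????

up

????????????
????????????
????????????
????????????
????⊞⊞∙∙∙???
???⊞⊞⊞∙⊞⊞???
???⊞⊞⊞⊚⊞⊞???
???⊞∙∙∙∙∙???
???⊞∙∙∙∙∙???
???⊞∙∙∙∙∙???
????????????
????????????

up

????????????
????????????
????????????
????????????
????⊞⊞⊞⊞⊞???
????⊞⊞∙∙∙???
???⊞⊞⊞⊚⊞⊞???
???⊞⊞⊞∙⊞⊞???
???⊞∙∙∙∙∙???
???⊞∙∙∙∙∙???
???⊞∙∙∙∙∙???
????????????

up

????????????
????????????
????????????
????????????
????⊞⊞⊞⊞⊞???
????⊞⊞⊞⊞⊞???
????⊞⊞⊚∙∙???
???⊞⊞⊞∙⊞⊞???
???⊞⊞⊞∙⊞⊞???
???⊞∙∙∙∙∙???
???⊞∙∙∙∙∙???
???⊞∙∙∙∙∙???

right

????????????
????????????
????????????
????????????
???⊞⊞⊞⊞⊞⊞???
???⊞⊞⊞⊞⊞⊞???
???⊞⊞∙⊚∙∙???
??⊞⊞⊞∙⊞⊞⊞???
??⊞⊞⊞∙⊞⊞⊞???
??⊞∙∙∙∙∙????
??⊞∙∙∙∙∙????
??⊞∙∙∙∙∙????

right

????????????
????????????
????????????
????????????
??⊞⊞⊞⊞⊞⊞⊞???
??⊞⊞⊞⊞⊞⊞⊞???
??⊞⊞∙∙⊚∙∙???
?⊞⊞⊞∙⊞⊞⊞⊞???
?⊞⊞⊞∙⊞⊞⊞⊞???
?⊞∙∙∙∙∙?????
?⊞∙∙∙∙∙?????
?⊞∙∙∙∙∙?????

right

????????????
????????????
????????????
????????????
?⊞⊞⊞⊞⊞⊞⊞⊞???
?⊞⊞⊞⊞⊞⊞⊞⊞???
?⊞⊞∙∙∙⊚∙∙???
⊞⊞⊞∙⊞⊞⊞⊞⊞???
⊞⊞⊞∙⊞⊞⊞⊞⊞???
⊞∙∙∙∙∙??????
⊞∙∙∙∙∙??????
⊞∙∙∙∙∙??????

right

????????????
????????????
????????????
????????????
⊞⊞⊞⊞⊞⊞⊞⊞∙???
⊞⊞⊞⊞⊞⊞⊞⊞∙???
⊞⊞∙∙∙∙⊚∙∙???
⊞⊞∙⊞⊞⊞⊞⊞∙???
⊞⊞∙⊞⊞⊞⊞⊞⊞???
∙∙∙∙∙???????
∙∙∙∙∙???????
∙∙∙∙∙???????

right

????????????
????????????
????????????
????????????
⊞⊞⊞⊞⊞⊞⊞∙∙???
⊞⊞⊞⊞⊞⊞⊞∙∙???
⊞∙∙∙∙∙⊚∙∙???
⊞∙⊞⊞⊞⊞⊞∙∙???
⊞∙⊞⊞⊞⊞⊞⊞⊞???
∙∙∙∙????????
∙∙∙∙????????
∙∙∙∙????????

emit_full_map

?⊞⊞⊞⊞⊞⊞⊞⊞∙∙
?⊞⊞⊞⊞⊞⊞⊞⊞∙∙
?⊞⊞∙∙∙∙∙⊚∙∙
⊞⊞⊞∙⊞⊞⊞⊞⊞∙∙
⊞⊞⊞∙⊞⊞⊞⊞⊞⊞⊞
⊞∙∙∙∙∙?????
⊞∙∙∙∙∙?????
⊞∙∙∙∙∙?????

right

????????????
????????????
????????????
????????????
⊞⊞⊞⊞⊞⊞∙∙⊡???
⊞⊞⊞⊞⊞⊞∙∙∙???
∙∙∙∙∙∙⊚∙∙???
∙⊞⊞⊞⊞⊞∙∙∙???
∙⊞⊞⊞⊞⊞⊞⊞⊞???
∙∙∙?????????
∙∙∙?????????
∙∙∙?????????

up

????????????
????????????
????????????
????????????
????⊞⊞⊞⊞∙???
⊞⊞⊞⊞⊞⊞∙∙⊡???
⊞⊞⊞⊞⊞⊞⊚∙∙???
∙∙∙∙∙∙∙∙∙???
∙⊞⊞⊞⊞⊞∙∙∙???
∙⊞⊞⊞⊞⊞⊞⊞⊞???
∙∙∙?????????
∙∙∙?????????

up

????????????
????????????
????????????
????????????
????⊞⊞⊞⊞∙???
????⊞⊞⊞⊞∙???
⊞⊞⊞⊞⊞⊞⊚∙⊡???
⊞⊞⊞⊞⊞⊞∙∙∙???
∙∙∙∙∙∙∙∙∙???
∙⊞⊞⊞⊞⊞∙∙∙???
∙⊞⊞⊞⊞⊞⊞⊞⊞???
∙∙∙?????????

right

????????????
????????????
????????????
????????????
???⊞⊞⊞⊞∙⊞???
???⊞⊞⊞⊞∙⊞???
⊞⊞⊞⊞⊞∙⊚⊡∙???
⊞⊞⊞⊞⊞∙∙∙∙???
∙∙∙∙∙∙∙∙∙???
⊞⊞⊞⊞⊞∙∙∙????
⊞⊞⊞⊞⊞⊞⊞⊞????
∙∙??????????

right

????????????
????????????
????????????
????????????
??⊞⊞⊞⊞∙⊞⊞???
??⊞⊞⊞⊞∙⊞⊞???
⊞⊞⊞⊞∙∙⊚∙∙???
⊞⊞⊞⊞∙∙∙∙∙???
∙∙∙∙∙∙∙∙∙???
⊞⊞⊞⊞∙∙∙?????
⊞⊞⊞⊞⊞⊞⊞?????
∙???????????

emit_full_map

???????⊞⊞⊞⊞∙⊞⊞
???????⊞⊞⊞⊞∙⊞⊞
?⊞⊞⊞⊞⊞⊞⊞⊞∙∙⊚∙∙
?⊞⊞⊞⊞⊞⊞⊞⊞∙∙∙∙∙
?⊞⊞∙∙∙∙∙∙∙∙∙∙∙
⊞⊞⊞∙⊞⊞⊞⊞⊞∙∙∙??
⊞⊞⊞∙⊞⊞⊞⊞⊞⊞⊞⊞??
⊞∙∙∙∙∙????????
⊞∙∙∙∙∙????????
⊞∙∙∙∙∙????????

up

????????????
????????????
????????????
????????????
????⊞⊞∙⊞⊞???
??⊞⊞⊞⊞∙⊞⊞???
??⊞⊞⊞⊞⊚⊞⊞???
⊞⊞⊞⊞∙∙⊡∙∙???
⊞⊞⊞⊞∙∙∙∙∙???
∙∙∙∙∙∙∙∙∙???
⊞⊞⊞⊞∙∙∙?????
⊞⊞⊞⊞⊞⊞⊞?????

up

????????????
????????????
????????????
????????????
????⊞⊞∙⊞⊞???
????⊞⊞∙⊞⊞???
??⊞⊞⊞⊞⊚⊞⊞???
??⊞⊞⊞⊞∙⊞⊞???
⊞⊞⊞⊞∙∙⊡∙∙???
⊞⊞⊞⊞∙∙∙∙∙???
∙∙∙∙∙∙∙∙∙???
⊞⊞⊞⊞∙∙∙?????

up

????????????
????????????
????????????
????????????
????∙∙∙⊞⊞???
????⊞⊞∙⊞⊞???
????⊞⊞⊚⊞⊞???
??⊞⊞⊞⊞∙⊞⊞???
??⊞⊞⊞⊞∙⊞⊞???
⊞⊞⊞⊞∙∙⊡∙∙???
⊞⊞⊞⊞∙∙∙∙∙???
∙∙∙∙∙∙∙∙∙???

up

????????????
????????????
????????????
????????????
????∙∙∙∙∙???
????∙∙∙⊞⊞???
????⊞⊞⊚⊞⊞???
????⊞⊞∙⊞⊞???
??⊞⊞⊞⊞∙⊞⊞???
??⊞⊞⊞⊞∙⊞⊞???
⊞⊞⊞⊞∙∙⊡∙∙???
⊞⊞⊞⊞∙∙∙∙∙???

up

⊞⊞⊞⊞⊞⊞⊞⊞⊞⊞⊞⊞
????????????
????????????
????????????
????⊞⊞⊞⊞⊞???
????∙∙∙∙∙???
????∙∙⊚⊞⊞???
????⊞⊞∙⊞⊞???
????⊞⊞∙⊞⊞???
??⊞⊞⊞⊞∙⊞⊞???
??⊞⊞⊞⊞∙⊞⊞???
⊞⊞⊞⊞∙∙⊡∙∙???

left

⊞⊞⊞⊞⊞⊞⊞⊞⊞⊞⊞⊞
????????????
????????????
????????????
????⊞⊞⊞⊞⊞⊞??
????∙∙∙∙∙∙??
????∙∙⊚∙⊞⊞??
????⊞⊞⊞∙⊞⊞??
????⊞⊞⊞∙⊞⊞??
???⊞⊞⊞⊞∙⊞⊞??
???⊞⊞⊞⊞∙⊞⊞??
⊞⊞⊞⊞⊞∙∙⊡∙∙??

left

⊞⊞⊞⊞⊞⊞⊞⊞⊞⊞⊞⊞
????????????
????????????
????????????
????⊞⊞⊞⊞⊞⊞⊞?
????∙∙∙∙∙∙∙?
????∙∙⊚∙∙⊞⊞?
????⊞⊞⊞⊞∙⊞⊞?
????⊞⊞⊞⊞∙⊞⊞?
????⊞⊞⊞⊞∙⊞⊞?
????⊞⊞⊞⊞∙⊞⊞?
⊞⊞⊞⊞⊞⊞∙∙⊡∙∙?

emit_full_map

???????⊞⊞⊞⊞⊞⊞⊞
???????∙∙∙∙∙∙∙
???????∙∙⊚∙∙⊞⊞
???????⊞⊞⊞⊞∙⊞⊞
???????⊞⊞⊞⊞∙⊞⊞
???????⊞⊞⊞⊞∙⊞⊞
???????⊞⊞⊞⊞∙⊞⊞
?⊞⊞⊞⊞⊞⊞⊞⊞∙∙⊡∙∙
?⊞⊞⊞⊞⊞⊞⊞⊞∙∙∙∙∙
?⊞⊞∙∙∙∙∙∙∙∙∙∙∙
⊞⊞⊞∙⊞⊞⊞⊞⊞∙∙∙??
⊞⊞⊞∙⊞⊞⊞⊞⊞⊞⊞⊞??
⊞∙∙∙∙∙????????
⊞∙∙∙∙∙????????
⊞∙∙∙∙∙????????
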